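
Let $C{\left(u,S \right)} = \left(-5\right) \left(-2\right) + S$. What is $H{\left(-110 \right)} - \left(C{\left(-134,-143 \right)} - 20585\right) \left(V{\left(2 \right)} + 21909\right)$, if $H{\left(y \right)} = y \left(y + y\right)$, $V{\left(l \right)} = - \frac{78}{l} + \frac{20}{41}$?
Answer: $\frac{18578615620}{41} \approx 4.5314 \cdot 10^{8}$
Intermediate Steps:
$C{\left(u,S \right)} = 10 + S$
$V{\left(l \right)} = \frac{20}{41} - \frac{78}{l}$ ($V{\left(l \right)} = - \frac{78}{l} + 20 \cdot \frac{1}{41} = - \frac{78}{l} + \frac{20}{41} = \frac{20}{41} - \frac{78}{l}$)
$H{\left(y \right)} = 2 y^{2}$ ($H{\left(y \right)} = y 2 y = 2 y^{2}$)
$H{\left(-110 \right)} - \left(C{\left(-134,-143 \right)} - 20585\right) \left(V{\left(2 \right)} + 21909\right) = 2 \left(-110\right)^{2} - \left(\left(10 - 143\right) - 20585\right) \left(\left(\frac{20}{41} - \frac{78}{2}\right) + 21909\right) = 2 \cdot 12100 - \left(-133 - 20585\right) \left(\left(\frac{20}{41} - 39\right) + 21909\right) = 24200 - - 20718 \left(\left(\frac{20}{41} - 39\right) + 21909\right) = 24200 - - 20718 \left(- \frac{1579}{41} + 21909\right) = 24200 - \left(-20718\right) \frac{896690}{41} = 24200 - - \frac{18577623420}{41} = 24200 + \frac{18577623420}{41} = \frac{18578615620}{41}$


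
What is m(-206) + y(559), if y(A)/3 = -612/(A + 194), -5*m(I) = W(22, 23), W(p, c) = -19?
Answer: 1709/1255 ≈ 1.3618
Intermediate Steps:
m(I) = 19/5 (m(I) = -⅕*(-19) = 19/5)
y(A) = -1836/(194 + A) (y(A) = 3*(-612/(A + 194)) = 3*(-612/(194 + A)) = -1836/(194 + A))
m(-206) + y(559) = 19/5 - 1836/(194 + 559) = 19/5 - 1836/753 = 19/5 - 1836*1/753 = 19/5 - 612/251 = 1709/1255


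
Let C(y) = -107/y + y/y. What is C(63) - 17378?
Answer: -1094858/63 ≈ -17379.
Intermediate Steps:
C(y) = 1 - 107/y (C(y) = -107/y + 1 = 1 - 107/y)
C(63) - 17378 = (-107 + 63)/63 - 17378 = (1/63)*(-44) - 17378 = -44/63 - 17378 = -1094858/63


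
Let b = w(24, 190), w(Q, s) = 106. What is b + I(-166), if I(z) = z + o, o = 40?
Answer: -20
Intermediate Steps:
I(z) = 40 + z (I(z) = z + 40 = 40 + z)
b = 106
b + I(-166) = 106 + (40 - 166) = 106 - 126 = -20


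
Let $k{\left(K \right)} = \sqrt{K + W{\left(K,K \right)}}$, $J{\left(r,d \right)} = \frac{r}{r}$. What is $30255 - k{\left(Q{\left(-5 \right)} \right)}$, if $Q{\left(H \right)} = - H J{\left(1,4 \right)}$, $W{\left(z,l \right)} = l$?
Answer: $30255 - \sqrt{10} \approx 30252.0$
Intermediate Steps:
$J{\left(r,d \right)} = 1$
$Q{\left(H \right)} = - H$ ($Q{\left(H \right)} = - H 1 = - H$)
$k{\left(K \right)} = \sqrt{2} \sqrt{K}$ ($k{\left(K \right)} = \sqrt{K + K} = \sqrt{2 K} = \sqrt{2} \sqrt{K}$)
$30255 - k{\left(Q{\left(-5 \right)} \right)} = 30255 - \sqrt{2} \sqrt{\left(-1\right) \left(-5\right)} = 30255 - \sqrt{2} \sqrt{5} = 30255 - \sqrt{10}$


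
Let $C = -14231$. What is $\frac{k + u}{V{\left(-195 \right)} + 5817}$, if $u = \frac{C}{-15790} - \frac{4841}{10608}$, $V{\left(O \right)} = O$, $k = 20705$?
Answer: $\frac{1734084324329}{470843399520} \approx 3.6829$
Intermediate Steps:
$u = \frac{37261529}{83750160}$ ($u = - \frac{14231}{-15790} - \frac{4841}{10608} = \left(-14231\right) \left(- \frac{1}{15790}\right) - \frac{4841}{10608} = \frac{14231}{15790} - \frac{4841}{10608} = \frac{37261529}{83750160} \approx 0.44491$)
$\frac{k + u}{V{\left(-195 \right)} + 5817} = \frac{20705 + \frac{37261529}{83750160}}{-195 + 5817} = \frac{1734084324329}{83750160 \cdot 5622} = \frac{1734084324329}{83750160} \cdot \frac{1}{5622} = \frac{1734084324329}{470843399520}$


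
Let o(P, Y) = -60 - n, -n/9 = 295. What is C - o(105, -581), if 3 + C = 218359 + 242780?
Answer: 458541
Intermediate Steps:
n = -2655 (n = -9*295 = -2655)
C = 461136 (C = -3 + (218359 + 242780) = -3 + 461139 = 461136)
o(P, Y) = 2595 (o(P, Y) = -60 - 1*(-2655) = -60 + 2655 = 2595)
C - o(105, -581) = 461136 - 1*2595 = 461136 - 2595 = 458541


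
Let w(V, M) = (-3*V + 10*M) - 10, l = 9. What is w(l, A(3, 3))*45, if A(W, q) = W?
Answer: -315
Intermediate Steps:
w(V, M) = -10 - 3*V + 10*M
w(l, A(3, 3))*45 = (-10 - 3*9 + 10*3)*45 = (-10 - 27 + 30)*45 = -7*45 = -315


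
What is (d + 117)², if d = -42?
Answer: 5625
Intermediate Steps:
(d + 117)² = (-42 + 117)² = 75² = 5625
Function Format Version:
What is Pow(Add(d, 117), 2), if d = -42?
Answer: 5625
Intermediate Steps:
Pow(Add(d, 117), 2) = Pow(Add(-42, 117), 2) = Pow(75, 2) = 5625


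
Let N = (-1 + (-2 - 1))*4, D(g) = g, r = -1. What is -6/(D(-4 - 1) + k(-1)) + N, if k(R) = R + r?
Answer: -106/7 ≈ -15.143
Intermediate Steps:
k(R) = -1 + R (k(R) = R - 1 = -1 + R)
N = -16 (N = (-1 - 3)*4 = -4*4 = -16)
-6/(D(-4 - 1) + k(-1)) + N = -6/((-4 - 1) + (-1 - 1)) - 16 = -6/(-5 - 2) - 16 = -6/(-7) - 16 = -1/7*(-6) - 16 = 6/7 - 16 = -106/7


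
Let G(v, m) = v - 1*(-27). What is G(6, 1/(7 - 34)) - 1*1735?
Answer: -1702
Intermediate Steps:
G(v, m) = 27 + v (G(v, m) = v + 27 = 27 + v)
G(6, 1/(7 - 34)) - 1*1735 = (27 + 6) - 1*1735 = 33 - 1735 = -1702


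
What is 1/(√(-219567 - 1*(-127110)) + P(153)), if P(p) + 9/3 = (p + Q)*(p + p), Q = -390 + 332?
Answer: 9689/281660982 - I*√10273/281660982 ≈ 3.44e-5 - 3.5985e-7*I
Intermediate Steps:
Q = -58
P(p) = -3 + 2*p*(-58 + p) (P(p) = -3 + (p - 58)*(p + p) = -3 + (-58 + p)*(2*p) = -3 + 2*p*(-58 + p))
1/(√(-219567 - 1*(-127110)) + P(153)) = 1/(√(-219567 - 1*(-127110)) + (-3 - 116*153 + 2*153²)) = 1/(√(-219567 + 127110) + (-3 - 17748 + 2*23409)) = 1/(√(-92457) + (-3 - 17748 + 46818)) = 1/(3*I*√10273 + 29067) = 1/(29067 + 3*I*√10273)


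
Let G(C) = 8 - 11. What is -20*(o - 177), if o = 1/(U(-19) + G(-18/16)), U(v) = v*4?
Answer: 279680/79 ≈ 3540.3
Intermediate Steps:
G(C) = -3
U(v) = 4*v
o = -1/79 (o = 1/(4*(-19) - 3) = 1/(-76 - 3) = 1/(-79) = -1/79 ≈ -0.012658)
-20*(o - 177) = -20*(-1/79 - 177) = -20*(-13984/79) = 279680/79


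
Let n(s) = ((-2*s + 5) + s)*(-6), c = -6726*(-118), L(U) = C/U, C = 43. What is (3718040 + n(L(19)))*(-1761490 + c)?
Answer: -3598385016224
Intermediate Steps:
L(U) = 43/U
c = 793668
n(s) = -30 + 6*s (n(s) = ((5 - 2*s) + s)*(-6) = (5 - s)*(-6) = -30 + 6*s)
(3718040 + n(L(19)))*(-1761490 + c) = (3718040 + (-30 + 6*(43/19)))*(-1761490 + 793668) = (3718040 + (-30 + 6*(43*(1/19))))*(-967822) = (3718040 + (-30 + 6*(43/19)))*(-967822) = (3718040 + (-30 + 258/19))*(-967822) = (3718040 - 312/19)*(-967822) = (70642448/19)*(-967822) = -3598385016224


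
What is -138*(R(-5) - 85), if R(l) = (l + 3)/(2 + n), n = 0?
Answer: 11868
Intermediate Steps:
R(l) = 3/2 + l/2 (R(l) = (l + 3)/(2 + 0) = (3 + l)/2 = (3 + l)*(½) = 3/2 + l/2)
-138*(R(-5) - 85) = -138*((3/2 + (½)*(-5)) - 85) = -138*((3/2 - 5/2) - 85) = -138*(-1 - 85) = -138*(-86) = 11868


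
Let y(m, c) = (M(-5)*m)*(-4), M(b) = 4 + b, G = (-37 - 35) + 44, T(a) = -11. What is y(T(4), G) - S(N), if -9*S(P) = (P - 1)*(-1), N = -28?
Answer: -367/9 ≈ -40.778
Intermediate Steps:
G = -28 (G = -72 + 44 = -28)
S(P) = -⅑ + P/9 (S(P) = -(P - 1)*(-1)/9 = -(-1 + P)*(-1)/9 = -(1 - P)/9 = -⅑ + P/9)
y(m, c) = 4*m (y(m, c) = ((4 - 5)*m)*(-4) = -m*(-4) = 4*m)
y(T(4), G) - S(N) = 4*(-11) - (-⅑ + (⅑)*(-28)) = -44 - (-⅑ - 28/9) = -44 - 1*(-29/9) = -44 + 29/9 = -367/9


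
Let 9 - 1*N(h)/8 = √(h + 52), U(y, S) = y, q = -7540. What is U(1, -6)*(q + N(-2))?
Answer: -7468 - 40*√2 ≈ -7524.6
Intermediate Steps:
N(h) = 72 - 8*√(52 + h) (N(h) = 72 - 8*√(h + 52) = 72 - 8*√(52 + h))
U(1, -6)*(q + N(-2)) = 1*(-7540 + (72 - 8*√(52 - 2))) = 1*(-7540 + (72 - 40*√2)) = 1*(-7468 - 40*√2) = -7468 - 40*√2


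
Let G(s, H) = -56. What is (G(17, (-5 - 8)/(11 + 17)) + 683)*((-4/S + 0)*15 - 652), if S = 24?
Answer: -820743/2 ≈ -4.1037e+5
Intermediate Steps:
(G(17, (-5 - 8)/(11 + 17)) + 683)*((-4/S + 0)*15 - 652) = (-56 + 683)*((-4/24 + 0)*15 - 652) = 627*((-4*1/24 + 0)*15 - 652) = 627*((-⅙ + 0)*15 - 652) = 627*(-⅙*15 - 652) = 627*(-5/2 - 652) = 627*(-1309/2) = -820743/2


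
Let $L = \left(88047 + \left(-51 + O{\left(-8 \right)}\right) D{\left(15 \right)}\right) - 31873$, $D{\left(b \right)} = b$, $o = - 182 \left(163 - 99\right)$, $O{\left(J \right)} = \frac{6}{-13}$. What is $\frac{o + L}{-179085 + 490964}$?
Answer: $\frac{568803}{4054427} \approx 0.14029$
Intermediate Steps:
$O{\left(J \right)} = - \frac{6}{13}$ ($O{\left(J \right)} = 6 \left(- \frac{1}{13}\right) = - \frac{6}{13}$)
$o = -11648$ ($o = \left(-182\right) 64 = -11648$)
$L = \frac{720227}{13}$ ($L = \left(88047 + \left(-51 - \frac{6}{13}\right) 15\right) - 31873 = \left(88047 - \frac{10035}{13}\right) - 31873 = \frac{1134576}{13} - 31873 = \frac{720227}{13} \approx 55402.0$)
$\frac{o + L}{-179085 + 490964} = \frac{-11648 + \frac{720227}{13}}{-179085 + 490964} = \frac{568803}{13 \cdot 311879} = \frac{568803}{13} \cdot \frac{1}{311879} = \frac{568803}{4054427}$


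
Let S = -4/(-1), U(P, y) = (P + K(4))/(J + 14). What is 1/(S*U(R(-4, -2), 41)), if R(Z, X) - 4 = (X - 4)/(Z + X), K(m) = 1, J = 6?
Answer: ⅚ ≈ 0.83333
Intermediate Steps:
R(Z, X) = 4 + (-4 + X)/(X + Z) (R(Z, X) = 4 + (X - 4)/(Z + X) = 4 + (-4 + X)/(X + Z))
U(P, y) = 1/20 + P/20 (U(P, y) = (P + 1)/(6 + 14) = (1 + P)/20 = (1 + P)*(1/20) = 1/20 + P/20)
S = 4 (S = -4*(-1) = 4)
1/(S*U(R(-4, -2), 41)) = 1/(4*(1/20 + ((-4 + 4*(-4) + 5*(-2))/(-2 - 4))/20)) = 1/(4*(1/20 + ((-4 - 16 - 10)/(-6))/20)) = 1/(4*(1/20 + (-⅙*(-30))/20)) = 1/(4*(1/20 + (1/20)*5)) = 1/(4*(1/20 + ¼)) = 1/(4*(3/10)) = 1/(6/5) = ⅚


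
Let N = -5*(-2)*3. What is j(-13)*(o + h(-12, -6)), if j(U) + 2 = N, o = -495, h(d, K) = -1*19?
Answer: -14392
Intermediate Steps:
h(d, K) = -19
N = 30 (N = 10*3 = 30)
j(U) = 28 (j(U) = -2 + 30 = 28)
j(-13)*(o + h(-12, -6)) = 28*(-495 - 19) = 28*(-514) = -14392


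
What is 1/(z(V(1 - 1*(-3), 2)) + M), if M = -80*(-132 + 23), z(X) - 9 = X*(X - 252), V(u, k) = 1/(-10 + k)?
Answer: 64/560673 ≈ 0.00011415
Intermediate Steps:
z(X) = 9 + X*(-252 + X) (z(X) = 9 + X*(X - 252) = 9 + X*(-252 + X))
M = 8720 (M = -80*(-109) = 8720)
1/(z(V(1 - 1*(-3), 2)) + M) = 1/((9 + (1/(-10 + 2))² - 252/(-10 + 2)) + 8720) = 1/((9 + (1/(-8))² - 252/(-8)) + 8720) = 1/((9 + (-⅛)² - 252*(-⅛)) + 8720) = 1/((9 + 1/64 + 63/2) + 8720) = 1/(2593/64 + 8720) = 1/(560673/64) = 64/560673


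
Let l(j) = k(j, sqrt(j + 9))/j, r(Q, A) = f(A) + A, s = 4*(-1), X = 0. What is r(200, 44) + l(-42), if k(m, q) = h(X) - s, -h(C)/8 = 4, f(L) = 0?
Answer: 134/3 ≈ 44.667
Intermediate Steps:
h(C) = -32 (h(C) = -8*4 = -32)
s = -4
r(Q, A) = A (r(Q, A) = 0 + A = A)
k(m, q) = -28 (k(m, q) = -32 - 1*(-4) = -32 + 4 = -28)
l(j) = -28/j
r(200, 44) + l(-42) = 44 - 28/(-42) = 44 - 28*(-1/42) = 44 + 2/3 = 134/3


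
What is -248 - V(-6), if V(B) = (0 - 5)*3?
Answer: -233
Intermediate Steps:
V(B) = -15 (V(B) = -5*3 = -15)
-248 - V(-6) = -248 - 1*(-15) = -248 + 15 = -233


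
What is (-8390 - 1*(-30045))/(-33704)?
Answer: -21655/33704 ≈ -0.64251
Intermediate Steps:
(-8390 - 1*(-30045))/(-33704) = (-8390 + 30045)*(-1/33704) = 21655*(-1/33704) = -21655/33704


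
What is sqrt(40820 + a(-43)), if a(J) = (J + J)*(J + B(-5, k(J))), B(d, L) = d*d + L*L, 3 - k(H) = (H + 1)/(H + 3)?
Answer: sqrt(16816394)/20 ≈ 205.04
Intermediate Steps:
k(H) = 3 - (1 + H)/(3 + H) (k(H) = 3 - (H + 1)/(H + 3) = 3 - (1 + H)/(3 + H))
B(d, L) = L**2 + d**2 (B(d, L) = d**2 + L**2 = L**2 + d**2)
a(J) = 2*J*(25 + J + 4*(4 + J)**2/(3 + J)**2) (a(J) = (J + J)*(J + ((2*(4 + J)/(3 + J))**2 + (-5)**2)) = (2*J)*(J + (4*(4 + J)**2/(3 + J)**2 + 25)) = (2*J)*(J + (25 + 4*(4 + J)**2/(3 + J)**2)) = (2*J)*(25 + J + 4*(4 + J)**2/(3 + J)**2) = 2*J*(25 + J + 4*(4 + J)**2/(3 + J)**2))
sqrt(40820 + a(-43)) = sqrt(40820 + 2*(-43)*(289 + (-43)**3 + 35*(-43)**2 + 191*(-43))/(9 + (-43)**2 + 6*(-43))) = sqrt(40820 + 2*(-43)*(289 - 79507 + 35*1849 - 8213)/(9 + 1849 - 258)) = sqrt(40820 + 2*(-43)*(289 - 79507 + 64715 - 8213)/1600) = sqrt(40820 + 2*(-43)*(1/1600)*(-22716)) = sqrt(40820 + 244197/200) = sqrt(8408197/200) = sqrt(16816394)/20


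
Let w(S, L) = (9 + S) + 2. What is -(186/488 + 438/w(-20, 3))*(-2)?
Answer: -35345/366 ≈ -96.571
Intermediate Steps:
w(S, L) = 11 + S
-(186/488 + 438/w(-20, 3))*(-2) = -(186/488 + 438/(11 - 20))*(-2) = -(186*(1/488) + 438/(-9))*(-2) = -(93/244 + 438*(-1/9))*(-2) = -(93/244 - 146/3)*(-2) = -(-35345)*(-2)/732 = -1*35345/366 = -35345/366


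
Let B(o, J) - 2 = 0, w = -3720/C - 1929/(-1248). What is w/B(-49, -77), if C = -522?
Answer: 313861/72384 ≈ 4.3361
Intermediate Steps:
w = 313861/36192 (w = -3720/(-522) - 1929/(-1248) = -3720*(-1/522) - 1929*(-1/1248) = 620/87 + 643/416 = 313861/36192 ≈ 8.6721)
B(o, J) = 2 (B(o, J) = 2 + 0 = 2)
w/B(-49, -77) = (313861/36192)/2 = (313861/36192)*(½) = 313861/72384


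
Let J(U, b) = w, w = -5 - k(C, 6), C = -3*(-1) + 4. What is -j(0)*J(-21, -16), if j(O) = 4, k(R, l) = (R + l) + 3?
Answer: 84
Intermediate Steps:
C = 7 (C = 3 + 4 = 7)
k(R, l) = 3 + R + l
w = -21 (w = -5 - (3 + 7 + 6) = -5 - 1*16 = -5 - 16 = -21)
J(U, b) = -21
-j(0)*J(-21, -16) = -4*(-21) = -1*(-84) = 84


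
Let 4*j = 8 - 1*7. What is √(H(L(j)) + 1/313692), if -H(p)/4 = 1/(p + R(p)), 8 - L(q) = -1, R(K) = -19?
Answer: √246008637735/784230 ≈ 0.63246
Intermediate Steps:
j = ¼ (j = (8 - 1*7)/4 = (8 - 7)/4 = (¼)*1 = ¼ ≈ 0.25000)
L(q) = 9 (L(q) = 8 - 1*(-1) = 8 + 1 = 9)
H(p) = -4/(-19 + p) (H(p) = -4/(p - 19) = -4/(-19 + p))
√(H(L(j)) + 1/313692) = √(-4/(-19 + 9) + 1/313692) = √(-4/(-10) + 1/313692) = √(-4*(-⅒) + 1/313692) = √(⅖ + 1/313692) = √(627389/1568460) = √246008637735/784230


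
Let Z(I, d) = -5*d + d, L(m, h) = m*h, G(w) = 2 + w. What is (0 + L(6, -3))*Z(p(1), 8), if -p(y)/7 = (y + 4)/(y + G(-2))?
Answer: 576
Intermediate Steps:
L(m, h) = h*m
p(y) = -7*(4 + y)/y (p(y) = -7*(y + 4)/(y + (2 - 2)) = -7*(4 + y)/(y + 0) = -7*(4 + y)/y)
Z(I, d) = -4*d
(0 + L(6, -3))*Z(p(1), 8) = (0 - 3*6)*(-4*8) = (0 - 18)*(-32) = -18*(-32) = 576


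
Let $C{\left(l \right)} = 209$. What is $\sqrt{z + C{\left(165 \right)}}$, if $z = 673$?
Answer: $21 \sqrt{2} \approx 29.698$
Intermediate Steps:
$\sqrt{z + C{\left(165 \right)}} = \sqrt{673 + 209} = \sqrt{882} = 21 \sqrt{2}$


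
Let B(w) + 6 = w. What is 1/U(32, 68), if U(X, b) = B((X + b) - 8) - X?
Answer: 1/54 ≈ 0.018519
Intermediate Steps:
B(w) = -6 + w
U(X, b) = -14 + b (U(X, b) = (-6 + ((X + b) - 8)) - X = (-6 + (-8 + X + b)) - X = (-14 + X + b) - X = -14 + b)
1/U(32, 68) = 1/(-14 + 68) = 1/54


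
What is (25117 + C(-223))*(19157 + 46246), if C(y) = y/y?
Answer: 1642792554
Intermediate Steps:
C(y) = 1
(25117 + C(-223))*(19157 + 46246) = (25117 + 1)*(19157 + 46246) = 25118*65403 = 1642792554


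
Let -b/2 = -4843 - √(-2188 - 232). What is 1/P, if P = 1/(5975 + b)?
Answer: 15661 + 44*I*√5 ≈ 15661.0 + 98.387*I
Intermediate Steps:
b = 9686 + 44*I*√5 (b = -2*(-4843 - √(-2188 - 232)) = -2*(-4843 - √(-2420)) = -2*(-4843 - 22*I*√5) = 9686 + 44*I*√5 ≈ 9686.0 + 98.387*I)
P = 1/(15661 + 44*I*√5) (P = 1/(5975 + (9686 + 44*I*√5)) = 1/(15661 + 44*I*√5) ≈ 6.385e-5 - 4.011e-7*I)
1/P = 1/(15661/245276601 - 44*I*√5/245276601)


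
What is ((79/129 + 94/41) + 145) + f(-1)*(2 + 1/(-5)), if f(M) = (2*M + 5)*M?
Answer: 3768547/26445 ≈ 142.51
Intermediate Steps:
f(M) = M*(5 + 2*M) (f(M) = (5 + 2*M)*M = M*(5 + 2*M))
((79/129 + 94/41) + 145) + f(-1)*(2 + 1/(-5)) = ((79/129 + 94/41) + 145) + (-(5 + 2*(-1)))*(2 + 1/(-5)) = ((79*(1/129) + 94*(1/41)) + 145) + (-(5 - 2))*(2 - 1/5) = ((79/129 + 94/41) + 145) - 1*3*(9/5) = (15365/5289 + 145) - 3*9/5 = 782270/5289 - 27/5 = 3768547/26445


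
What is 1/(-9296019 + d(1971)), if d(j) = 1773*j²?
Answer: 1/6878527074 ≈ 1.4538e-10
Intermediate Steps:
1/(-9296019 + d(1971)) = 1/(-9296019 + 1773*1971²) = 1/(-9296019 + 1773*3884841) = 1/(-9296019 + 6887823093) = 1/6878527074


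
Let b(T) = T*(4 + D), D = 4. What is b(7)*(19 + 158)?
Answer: 9912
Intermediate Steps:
b(T) = 8*T (b(T) = T*(4 + 4) = T*8 = 8*T)
b(7)*(19 + 158) = (8*7)*(19 + 158) = 56*177 = 9912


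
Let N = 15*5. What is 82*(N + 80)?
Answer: 12710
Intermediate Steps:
N = 75
82*(N + 80) = 82*(75 + 80) = 82*155 = 12710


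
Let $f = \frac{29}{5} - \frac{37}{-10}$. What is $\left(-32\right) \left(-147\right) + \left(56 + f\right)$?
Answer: $\frac{9539}{2} \approx 4769.5$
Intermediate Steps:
$f = \frac{19}{2}$ ($f = 29 \cdot \frac{1}{5} - - \frac{37}{10} = \frac{29}{5} + \frac{37}{10} = \frac{19}{2} \approx 9.5$)
$\left(-32\right) \left(-147\right) + \left(56 + f\right) = \left(-32\right) \left(-147\right) + \left(56 + \frac{19}{2}\right) = 4704 + \frac{131}{2} = \frac{9539}{2}$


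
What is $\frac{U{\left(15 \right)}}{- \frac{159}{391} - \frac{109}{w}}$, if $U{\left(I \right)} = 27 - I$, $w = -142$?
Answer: $\frac{666264}{20041} \approx 33.245$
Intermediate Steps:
$\frac{U{\left(15 \right)}}{- \frac{159}{391} - \frac{109}{w}} = \frac{27 - 15}{- \frac{159}{391} - \frac{109}{-142}} = \frac{27 - 15}{\left(-159\right) \frac{1}{391} - - \frac{109}{142}} = \frac{12}{- \frac{159}{391} + \frac{109}{142}} = \frac{12}{\frac{20041}{55522}} = 12 \cdot \frac{55522}{20041} = \frac{666264}{20041}$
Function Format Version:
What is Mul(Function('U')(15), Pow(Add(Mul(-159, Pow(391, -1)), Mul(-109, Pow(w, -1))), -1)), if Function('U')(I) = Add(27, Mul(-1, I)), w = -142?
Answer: Rational(666264, 20041) ≈ 33.245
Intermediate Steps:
Mul(Function('U')(15), Pow(Add(Mul(-159, Pow(391, -1)), Mul(-109, Pow(w, -1))), -1)) = Mul(Add(27, Mul(-1, 15)), Pow(Add(Mul(-159, Pow(391, -1)), Mul(-109, Pow(-142, -1))), -1)) = Mul(Add(27, -15), Pow(Add(Mul(-159, Rational(1, 391)), Mul(-109, Rational(-1, 142))), -1)) = Mul(12, Pow(Add(Rational(-159, 391), Rational(109, 142)), -1)) = Mul(12, Pow(Rational(20041, 55522), -1)) = Mul(12, Rational(55522, 20041)) = Rational(666264, 20041)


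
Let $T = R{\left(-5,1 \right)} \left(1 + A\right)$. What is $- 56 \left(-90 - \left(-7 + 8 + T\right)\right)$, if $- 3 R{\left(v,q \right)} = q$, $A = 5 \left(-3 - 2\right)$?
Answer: $5544$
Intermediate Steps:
$A = -25$ ($A = 5 \left(-5\right) = -25$)
$R{\left(v,q \right)} = - \frac{q}{3}$
$T = 8$ ($T = \left(- \frac{1}{3}\right) 1 \left(1 - 25\right) = \left(- \frac{1}{3}\right) \left(-24\right) = 8$)
$- 56 \left(-90 - \left(-7 + 8 + T\right)\right) = - 56 \left(-90 - \left(1 + 8\right)\right) = - 56 \left(-90 - 9\right) = \left(-56\right) \left(-99\right) = 5544$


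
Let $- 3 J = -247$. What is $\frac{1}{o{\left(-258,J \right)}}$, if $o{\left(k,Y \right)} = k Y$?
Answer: $- \frac{1}{21242} \approx -4.7077 \cdot 10^{-5}$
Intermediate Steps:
$J = \frac{247}{3}$ ($J = \left(- \frac{1}{3}\right) \left(-247\right) = \frac{247}{3} \approx 82.333$)
$o{\left(k,Y \right)} = Y k$
$\frac{1}{o{\left(-258,J \right)}} = \frac{1}{\frac{247}{3} \left(-258\right)} = \frac{1}{-21242} = - \frac{1}{21242}$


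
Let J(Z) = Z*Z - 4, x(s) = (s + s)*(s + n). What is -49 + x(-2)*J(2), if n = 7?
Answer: -49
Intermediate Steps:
x(s) = 2*s*(7 + s) (x(s) = (s + s)*(s + 7) = (2*s)*(7 + s) = 2*s*(7 + s))
J(Z) = -4 + Z**2 (J(Z) = Z**2 - 4 = -4 + Z**2)
-49 + x(-2)*J(2) = -49 + (2*(-2)*(7 - 2))*(-4 + 2**2) = -49 + (2*(-2)*5)*(-4 + 4) = -49 - 20*0 = -49 + 0 = -49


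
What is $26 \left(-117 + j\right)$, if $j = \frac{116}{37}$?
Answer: $- \frac{109538}{37} \approx -2960.5$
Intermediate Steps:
$j = \frac{116}{37}$ ($j = 116 \cdot \frac{1}{37} = \frac{116}{37} \approx 3.1351$)
$26 \left(-117 + j\right) = 26 \left(-117 + \frac{116}{37}\right) = 26 \left(- \frac{4213}{37}\right) = - \frac{109538}{37}$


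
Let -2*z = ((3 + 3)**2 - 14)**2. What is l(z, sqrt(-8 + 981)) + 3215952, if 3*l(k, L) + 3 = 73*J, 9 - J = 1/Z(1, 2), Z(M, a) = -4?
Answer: 38594113/12 ≈ 3.2162e+6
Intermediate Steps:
z = -242 (z = -((3 + 3)**2 - 14)**2/2 = -(6**2 - 14)**2/2 = -(36 - 14)**2/2 = -1/2*22**2 = -1/2*484 = -242)
J = 37/4 (J = 9 - 1/(-4) = 9 - 1*(-1/4) = 9 + 1/4 = 37/4 ≈ 9.2500)
l(k, L) = 2689/12 (l(k, L) = -1 + (73*(37/4))/3 = -1 + (1/3)*(2701/4) = -1 + 2701/12 = 2689/12)
l(z, sqrt(-8 + 981)) + 3215952 = 2689/12 + 3215952 = 38594113/12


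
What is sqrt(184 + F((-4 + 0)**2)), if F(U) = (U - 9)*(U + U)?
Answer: 2*sqrt(102) ≈ 20.199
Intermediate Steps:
F(U) = 2*U*(-9 + U) (F(U) = (-9 + U)*(2*U) = 2*U*(-9 + U))
sqrt(184 + F((-4 + 0)**2)) = sqrt(184 + 2*(-4 + 0)**2*(-9 + (-4 + 0)**2)) = sqrt(184 + 2*(-4)**2*(-9 + (-4)**2)) = sqrt(184 + 2*16*(-9 + 16)) = sqrt(184 + 2*16*7) = sqrt(184 + 224) = sqrt(408) = 2*sqrt(102)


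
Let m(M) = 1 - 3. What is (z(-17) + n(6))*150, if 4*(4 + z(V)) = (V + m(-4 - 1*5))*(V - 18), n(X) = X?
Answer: 50475/2 ≈ 25238.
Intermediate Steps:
m(M) = -2
z(V) = -4 + (-18 + V)*(-2 + V)/4 (z(V) = -4 + ((V - 2)*(V - 18))/4 = -4 + ((-2 + V)*(-18 + V))/4 = -4 + ((-18 + V)*(-2 + V))/4 = -4 + (-18 + V)*(-2 + V)/4)
(z(-17) + n(6))*150 = ((5 - 5*(-17) + (¼)*(-17)²) + 6)*150 = ((5 + 85 + (¼)*289) + 6)*150 = ((5 + 85 + 289/4) + 6)*150 = (649/4 + 6)*150 = (673/4)*150 = 50475/2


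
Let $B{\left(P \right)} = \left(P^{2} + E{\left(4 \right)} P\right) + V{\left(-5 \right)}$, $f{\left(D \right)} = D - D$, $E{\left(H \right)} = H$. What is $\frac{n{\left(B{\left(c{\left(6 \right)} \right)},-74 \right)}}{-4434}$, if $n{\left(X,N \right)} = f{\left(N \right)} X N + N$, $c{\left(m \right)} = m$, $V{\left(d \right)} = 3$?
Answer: $\frac{37}{2217} \approx 0.016689$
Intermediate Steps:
$f{\left(D \right)} = 0$
$B{\left(P \right)} = 3 + P^{2} + 4 P$ ($B{\left(P \right)} = \left(P^{2} + 4 P\right) + 3 = 3 + P^{2} + 4 P$)
$n{\left(X,N \right)} = N$ ($n{\left(X,N \right)} = 0 X N + N = 0 N + N = 0 + N = N$)
$\frac{n{\left(B{\left(c{\left(6 \right)} \right)},-74 \right)}}{-4434} = - \frac{74}{-4434} = \left(-74\right) \left(- \frac{1}{4434}\right) = \frac{37}{2217}$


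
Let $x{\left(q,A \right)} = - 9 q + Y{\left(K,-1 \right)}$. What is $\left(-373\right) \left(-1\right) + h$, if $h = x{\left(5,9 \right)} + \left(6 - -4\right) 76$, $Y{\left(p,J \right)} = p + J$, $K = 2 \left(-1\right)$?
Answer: $1085$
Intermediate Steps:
$K = -2$
$Y{\left(p,J \right)} = J + p$
$x{\left(q,A \right)} = -3 - 9 q$ ($x{\left(q,A \right)} = - 9 q - 3 = -3 - 9 q$)
$h = 712$ ($h = \left(-3 - 45\right) + \left(6 - -4\right) 76 = \left(-3 - 45\right) + \left(6 + 4\right) 76 = -48 + 10 \cdot 76 = -48 + 760 = 712$)
$\left(-373\right) \left(-1\right) + h = \left(-373\right) \left(-1\right) + 712 = 373 + 712 = 1085$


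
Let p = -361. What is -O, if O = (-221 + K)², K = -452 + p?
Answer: -1069156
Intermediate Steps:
K = -813 (K = -452 - 361 = -813)
O = 1069156 (O = (-221 - 813)² = (-1034)² = 1069156)
-O = -1*1069156 = -1069156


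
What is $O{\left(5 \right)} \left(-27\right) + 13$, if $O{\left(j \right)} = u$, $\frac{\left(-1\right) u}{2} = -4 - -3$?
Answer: $-41$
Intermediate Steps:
$u = 2$ ($u = - 2 \left(-4 - -3\right) = - 2 \left(-4 + 3\right) = \left(-2\right) \left(-1\right) = 2$)
$O{\left(j \right)} = 2$
$O{\left(5 \right)} \left(-27\right) + 13 = 2 \left(-27\right) + 13 = -54 + 13 = -41$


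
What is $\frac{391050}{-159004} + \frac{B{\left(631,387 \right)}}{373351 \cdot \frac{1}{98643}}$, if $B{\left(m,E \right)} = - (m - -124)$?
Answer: $- \frac{5993947872705}{29682151202} \approx -201.94$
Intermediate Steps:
$B{\left(m,E \right)} = -124 - m$ ($B{\left(m,E \right)} = - (m + 124) = - (124 + m) = -124 - m$)
$\frac{391050}{-159004} + \frac{B{\left(631,387 \right)}}{373351 \cdot \frac{1}{98643}} = \frac{391050}{-159004} + \frac{-124 - 631}{373351 \cdot \frac{1}{98643}} = 391050 \left(- \frac{1}{159004}\right) + \frac{-124 - 631}{373351 \cdot \frac{1}{98643}} = - \frac{195525}{79502} - \frac{755}{\frac{373351}{98643}} = - \frac{195525}{79502} - \frac{74475465}{373351} = - \frac{5993947872705}{29682151202}$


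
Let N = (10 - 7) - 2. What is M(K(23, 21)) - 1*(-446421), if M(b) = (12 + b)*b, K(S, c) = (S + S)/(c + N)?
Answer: 54020506/121 ≈ 4.4645e+5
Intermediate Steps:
N = 1 (N = 3 - 2 = 1)
K(S, c) = 2*S/(1 + c) (K(S, c) = (S + S)/(c + 1) = (2*S)/(1 + c) = 2*S/(1 + c))
M(b) = b*(12 + b)
M(K(23, 21)) - 1*(-446421) = (2*23/(1 + 21))*(12 + 2*23/(1 + 21)) - 1*(-446421) = (2*23/22)*(12 + 2*23/22) + 446421 = (2*23*(1/22))*(12 + 2*23*(1/22)) + 446421 = 23*(12 + 23/11)/11 + 446421 = (23/11)*(155/11) + 446421 = 3565/121 + 446421 = 54020506/121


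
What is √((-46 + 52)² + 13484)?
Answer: 52*√5 ≈ 116.28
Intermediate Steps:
√((-46 + 52)² + 13484) = √(6² + 13484) = √(36 + 13484) = √13520 = 52*√5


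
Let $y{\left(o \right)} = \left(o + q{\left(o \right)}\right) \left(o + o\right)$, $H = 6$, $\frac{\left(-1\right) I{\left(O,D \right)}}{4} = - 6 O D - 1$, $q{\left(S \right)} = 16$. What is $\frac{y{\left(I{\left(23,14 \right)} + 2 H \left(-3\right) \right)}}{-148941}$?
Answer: $- \frac{9131008}{11457} \approx -796.98$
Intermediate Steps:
$I{\left(O,D \right)} = 4 + 24 D O$ ($I{\left(O,D \right)} = - 4 \left(- 6 O D - 1\right) = - 4 \left(- 6 D O - 1\right) = - 4 \left(-1 - 6 D O\right) = 4 + 24 D O$)
$y{\left(o \right)} = 2 o \left(16 + o\right)$ ($y{\left(o \right)} = \left(o + 16\right) \left(o + o\right) = \left(16 + o\right) 2 o = 2 o \left(16 + o\right)$)
$\frac{y{\left(I{\left(23,14 \right)} + 2 H \left(-3\right) \right)}}{-148941} = \frac{2 \left(\left(4 + 24 \cdot 14 \cdot 23\right) + 2 \cdot 6 \left(-3\right)\right) \left(16 + \left(\left(4 + 24 \cdot 14 \cdot 23\right) + 2 \cdot 6 \left(-3\right)\right)\right)}{-148941} = 2 \left(\left(4 + 7728\right) + 12 \left(-3\right)\right) \left(16 + \left(\left(4 + 7728\right) + 12 \left(-3\right)\right)\right) \left(- \frac{1}{148941}\right) = 2 \left(7732 - 36\right) \left(16 + \left(7732 - 36\right)\right) \left(- \frac{1}{148941}\right) = 2 \cdot 7696 \left(16 + 7696\right) \left(- \frac{1}{148941}\right) = 2 \cdot 7696 \cdot 7712 \left(- \frac{1}{148941}\right) = 118703104 \left(- \frac{1}{148941}\right) = - \frac{9131008}{11457}$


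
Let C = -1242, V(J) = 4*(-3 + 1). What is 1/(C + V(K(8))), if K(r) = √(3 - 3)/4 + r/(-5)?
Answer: -1/1250 ≈ -0.00080000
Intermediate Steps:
K(r) = -r/5 (K(r) = √0*(¼) + r*(-⅕) = 0*(¼) - r/5 = 0 - r/5 = -r/5)
V(J) = -8 (V(J) = 4*(-2) = -8)
1/(C + V(K(8))) = 1/(-1242 - 8) = 1/(-1250) = -1/1250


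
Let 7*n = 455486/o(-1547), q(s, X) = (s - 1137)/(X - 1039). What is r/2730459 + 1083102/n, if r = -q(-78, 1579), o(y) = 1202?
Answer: 16588849461032997/829123898716 ≈ 20008.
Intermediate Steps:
q(s, X) = (-1137 + s)/(-1039 + X)
n = 227743/4207 (n = (455486/1202)/7 = (455486*(1/1202))/7 = (⅐)*(227743/601) = 227743/4207 ≈ 54.134)
r = 9/4 (r = -(-1137 - 78)/(-1039 + 1579) = -(-1215)/540 = -1*(-9/4) = 9/4 ≈ 2.2500)
r/2730459 + 1083102/n = (9/4)/2730459 + 1083102/(227743/4207) = (9/4)*(1/2730459) + 1083102*(4207/227743) = 3/3640612 + 4556610114/227743 = 16588849461032997/829123898716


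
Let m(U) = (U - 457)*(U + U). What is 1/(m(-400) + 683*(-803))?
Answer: 1/137151 ≈ 7.2912e-6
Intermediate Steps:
m(U) = 2*U*(-457 + U) (m(U) = (-457 + U)*(2*U) = 2*U*(-457 + U))
1/(m(-400) + 683*(-803)) = 1/(2*(-400)*(-457 - 400) + 683*(-803)) = 1/(2*(-400)*(-857) - 548449) = 1/(685600 - 548449) = 1/137151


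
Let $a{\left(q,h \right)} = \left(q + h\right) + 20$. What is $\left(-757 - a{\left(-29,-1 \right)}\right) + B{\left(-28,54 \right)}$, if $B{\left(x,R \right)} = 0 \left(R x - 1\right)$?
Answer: $-747$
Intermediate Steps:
$a{\left(q,h \right)} = 20 + h + q$ ($a{\left(q,h \right)} = \left(h + q\right) + 20 = 20 + h + q$)
$B{\left(x,R \right)} = 0$ ($B{\left(x,R \right)} = 0 \left(-1 + R x\right) = 0$)
$\left(-757 - a{\left(-29,-1 \right)}\right) + B{\left(-28,54 \right)} = \left(-757 - \left(20 - 1 - 29\right)\right) + 0 = \left(-757 - -10\right) + 0 = \left(-757 + 10\right) + 0 = -747 + 0 = -747$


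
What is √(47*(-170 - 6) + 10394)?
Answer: √2122 ≈ 46.065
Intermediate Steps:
√(47*(-170 - 6) + 10394) = √(47*(-176) + 10394) = √(-8272 + 10394) = √2122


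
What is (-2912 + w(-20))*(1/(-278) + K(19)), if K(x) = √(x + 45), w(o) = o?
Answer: -3258918/139 ≈ -23445.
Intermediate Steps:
K(x) = √(45 + x)
(-2912 + w(-20))*(1/(-278) + K(19)) = (-2912 - 20)*(1/(-278) + √(45 + 19)) = -2932*(-1/278 + √64) = -2932*(-1/278 + 8) = -2932*2223/278 = -3258918/139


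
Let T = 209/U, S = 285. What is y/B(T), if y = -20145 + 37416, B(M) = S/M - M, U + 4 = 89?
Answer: 16148385/106076 ≈ 152.23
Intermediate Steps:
U = 85 (U = -4 + 89 = 85)
T = 209/85 ≈ 2.4588
B(M) = -M + 285/M (B(M) = 285/M - M = -M + 285/M)
y = 17271
y/B(T) = 17271/(-1*209/85 + 285/(209/85)) = 17271/(-209/85 + 285*(85/209)) = 17271/(-209/85 + 1275/11) = 17271/(106076/935) = 17271*(935/106076) = 16148385/106076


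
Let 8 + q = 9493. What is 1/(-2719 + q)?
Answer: 1/6766 ≈ 0.00014780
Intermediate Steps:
q = 9485 (q = -8 + 9493 = 9485)
1/(-2719 + q) = 1/(-2719 + 9485) = 1/6766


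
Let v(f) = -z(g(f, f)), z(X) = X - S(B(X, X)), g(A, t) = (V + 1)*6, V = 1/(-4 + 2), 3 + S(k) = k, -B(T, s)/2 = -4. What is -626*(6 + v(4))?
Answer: -5008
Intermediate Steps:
B(T, s) = 8 (B(T, s) = -2*(-4) = 8)
S(k) = -3 + k
V = -½ (V = 1/(-2) = -½ ≈ -0.50000)
g(A, t) = 3 (g(A, t) = (-½ + 1)*6 = (½)*6 = 3)
z(X) = -5 + X (z(X) = X - (-3 + 8) = X - 1*5 = X - 5 = -5 + X)
v(f) = 2 (v(f) = -(-5 + 3) = -1*(-2) = 2)
-626*(6 + v(4)) = -626*(6 + 2) = -626*8 = -5008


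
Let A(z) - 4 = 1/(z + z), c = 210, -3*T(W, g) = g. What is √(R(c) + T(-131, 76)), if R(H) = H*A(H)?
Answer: √29346/6 ≈ 28.551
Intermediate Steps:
T(W, g) = -g/3
A(z) = 4 + 1/(2*z) (A(z) = 4 + 1/(z + z) = 4 + 1/(2*z))
R(H) = H*(4 + 1/(2*H))
√(R(c) + T(-131, 76)) = √((½ + 4*210) - ⅓*76) = √((½ + 840) - 76/3) = √(1681/2 - 76/3) = √(4891/6) = √29346/6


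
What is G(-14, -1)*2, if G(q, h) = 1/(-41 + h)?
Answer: -1/21 ≈ -0.047619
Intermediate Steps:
G(-14, -1)*2 = 2/(-41 - 1) = 2/(-42) = -1/42*2 = -1/21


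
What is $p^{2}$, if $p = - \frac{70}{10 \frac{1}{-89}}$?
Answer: $388129$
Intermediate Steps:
$p = 623$ ($p = - \frac{70}{10 \left(- \frac{1}{89}\right)} = - \frac{70}{- \frac{10}{89}} = \left(-70\right) \left(- \frac{89}{10}\right) = 623$)
$p^{2} = 623^{2} = 388129$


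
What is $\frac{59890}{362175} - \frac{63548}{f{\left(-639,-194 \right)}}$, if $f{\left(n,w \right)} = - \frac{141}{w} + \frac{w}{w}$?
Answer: $- \frac{178599453418}{4853145} \approx -36801.0$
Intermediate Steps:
$f{\left(n,w \right)} = 1 - \frac{141}{w}$ ($f{\left(n,w \right)} = - \frac{141}{w} + 1 = 1 - \frac{141}{w}$)
$\frac{59890}{362175} - \frac{63548}{f{\left(-639,-194 \right)}} = \frac{59890}{362175} - \frac{63548}{\frac{1}{-194} \left(-141 - 194\right)} = 59890 \cdot \frac{1}{362175} - \frac{63548}{\left(- \frac{1}{194}\right) \left(-335\right)} = \frac{11978}{72435} - \frac{63548}{\frac{335}{194}} = \frac{11978}{72435} - \frac{12328312}{335} = - \frac{178599453418}{4853145}$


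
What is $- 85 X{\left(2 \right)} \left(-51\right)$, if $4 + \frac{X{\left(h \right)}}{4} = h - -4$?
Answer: $34680$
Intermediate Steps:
$X{\left(h \right)} = 4 h$ ($X{\left(h \right)} = -16 + 4 \left(h - -4\right) = -16 + 4 \left(h + 4\right) = -16 + 4 \left(4 + h\right) = -16 + \left(16 + 4 h\right) = 4 h$)
$- 85 X{\left(2 \right)} \left(-51\right) = - 85 \cdot 4 \cdot 2 \left(-51\right) = \left(-85\right) 8 \left(-51\right) = \left(-680\right) \left(-51\right) = 34680$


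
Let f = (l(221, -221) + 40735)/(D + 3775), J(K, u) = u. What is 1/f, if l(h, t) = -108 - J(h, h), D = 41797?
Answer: 22786/20203 ≈ 1.1279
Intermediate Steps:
l(h, t) = -108 - h
f = 20203/22786 (f = ((-108 - 1*221) + 40735)/(41797 + 3775) = ((-108 - 221) + 40735)/45572 = (-329 + 40735)*(1/45572) = 40406*(1/45572) = 20203/22786 ≈ 0.88664)
1/f = 1/(20203/22786) = 22786/20203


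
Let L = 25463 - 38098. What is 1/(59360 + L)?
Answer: 1/46725 ≈ 2.1402e-5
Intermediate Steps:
L = -12635
1/(59360 + L) = 1/(59360 - 12635) = 1/46725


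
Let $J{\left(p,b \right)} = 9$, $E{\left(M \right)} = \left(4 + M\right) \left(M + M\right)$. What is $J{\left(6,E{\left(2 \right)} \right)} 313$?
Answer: $2817$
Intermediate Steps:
$E{\left(M \right)} = 2 M \left(4 + M\right)$ ($E{\left(M \right)} = \left(4 + M\right) 2 M = 2 M \left(4 + M\right)$)
$J{\left(6,E{\left(2 \right)} \right)} 313 = 9 \cdot 313 = 2817$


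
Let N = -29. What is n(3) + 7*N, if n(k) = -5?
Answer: -208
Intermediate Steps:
n(3) + 7*N = -5 + 7*(-29) = -5 - 203 = -208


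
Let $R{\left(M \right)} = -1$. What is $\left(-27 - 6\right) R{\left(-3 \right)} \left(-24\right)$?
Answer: $-792$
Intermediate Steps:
$\left(-27 - 6\right) R{\left(-3 \right)} \left(-24\right) = \left(-27 - 6\right) \left(-1\right) \left(-24\right) = \left(-33\right) \left(-1\right) \left(-24\right) = 33 \left(-24\right) = -792$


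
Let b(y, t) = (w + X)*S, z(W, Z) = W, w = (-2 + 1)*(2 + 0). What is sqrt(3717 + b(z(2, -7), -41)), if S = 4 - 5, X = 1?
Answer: 13*sqrt(22) ≈ 60.975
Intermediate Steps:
S = -1
w = -2 (w = -1*2 = -2)
b(y, t) = 1 (b(y, t) = (-2 + 1)*(-1) = -1*(-1) = 1)
sqrt(3717 + b(z(2, -7), -41)) = sqrt(3717 + 1) = sqrt(3718) = 13*sqrt(22)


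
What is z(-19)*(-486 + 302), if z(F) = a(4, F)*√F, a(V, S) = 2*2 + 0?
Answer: -736*I*√19 ≈ -3208.1*I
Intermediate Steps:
a(V, S) = 4 (a(V, S) = 4 + 0 = 4)
z(F) = 4*√F
z(-19)*(-486 + 302) = (4*√(-19))*(-486 + 302) = (4*(I*√19))*(-184) = (4*I*√19)*(-184) = -736*I*√19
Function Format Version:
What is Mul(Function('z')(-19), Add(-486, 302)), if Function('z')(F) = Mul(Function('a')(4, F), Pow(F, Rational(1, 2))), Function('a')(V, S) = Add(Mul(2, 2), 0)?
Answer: Mul(-736, I, Pow(19, Rational(1, 2))) ≈ Mul(-3208.1, I)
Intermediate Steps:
Function('a')(V, S) = 4 (Function('a')(V, S) = Add(4, 0) = 4)
Function('z')(F) = Mul(4, Pow(F, Rational(1, 2)))
Mul(Function('z')(-19), Add(-486, 302)) = Mul(Mul(4, Pow(-19, Rational(1, 2))), Add(-486, 302)) = Mul(Mul(4, Mul(I, Pow(19, Rational(1, 2)))), -184) = Mul(Mul(4, I, Pow(19, Rational(1, 2))), -184) = Mul(-736, I, Pow(19, Rational(1, 2)))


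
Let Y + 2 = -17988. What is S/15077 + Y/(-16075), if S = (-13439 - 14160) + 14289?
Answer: 11455396/48472555 ≈ 0.23633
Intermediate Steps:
Y = -17990 (Y = -2 - 17988 = -17990)
S = -13310 (S = -27599 + 14289 = -13310)
S/15077 + Y/(-16075) = -13310/15077 - 17990/(-16075) = -13310*1/15077 - 17990*(-1/16075) = -13310/15077 + 3598/3215 = 11455396/48472555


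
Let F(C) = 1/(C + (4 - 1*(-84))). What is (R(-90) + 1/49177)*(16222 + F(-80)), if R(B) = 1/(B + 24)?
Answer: -2124492749/8655152 ≈ -245.46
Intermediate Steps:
R(B) = 1/(24 + B)
F(C) = 1/(88 + C) (F(C) = 1/(C + (4 + 84)) = 1/(C + 88) = 1/(88 + C))
(R(-90) + 1/49177)*(16222 + F(-80)) = (1/(24 - 90) + 1/49177)*(16222 + 1/(88 - 80)) = (1/(-66) + 1/49177)*(16222 + 1/8) = (-1/66 + 1/49177)*(16222 + 1/8) = -49111/3245682*129777/8 = -2124492749/8655152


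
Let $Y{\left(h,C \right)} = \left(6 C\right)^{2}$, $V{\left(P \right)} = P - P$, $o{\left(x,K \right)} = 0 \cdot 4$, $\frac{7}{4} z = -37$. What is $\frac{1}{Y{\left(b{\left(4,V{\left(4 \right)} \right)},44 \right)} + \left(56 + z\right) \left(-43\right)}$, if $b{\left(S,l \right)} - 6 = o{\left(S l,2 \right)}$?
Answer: $\frac{7}{477380} \approx 1.4663 \cdot 10^{-5}$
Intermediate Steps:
$z = - \frac{148}{7}$ ($z = \frac{4}{7} \left(-37\right) = - \frac{148}{7} \approx -21.143$)
$o{\left(x,K \right)} = 0$
$V{\left(P \right)} = 0$
$b{\left(S,l \right)} = 6$ ($b{\left(S,l \right)} = 6 + 0 = 6$)
$Y{\left(h,C \right)} = 36 C^{2}$
$\frac{1}{Y{\left(b{\left(4,V{\left(4 \right)} \right)},44 \right)} + \left(56 + z\right) \left(-43\right)} = \frac{1}{36 \cdot 44^{2} + \left(56 - \frac{148}{7}\right) \left(-43\right)} = \frac{1}{36 \cdot 1936 + \frac{244}{7} \left(-43\right)} = \frac{1}{69696 - \frac{10492}{7}} = \frac{1}{\frac{477380}{7}} = \frac{7}{477380}$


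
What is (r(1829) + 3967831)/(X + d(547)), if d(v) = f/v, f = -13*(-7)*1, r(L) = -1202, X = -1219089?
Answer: -2169746063/666841592 ≈ -3.2538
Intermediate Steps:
f = 91 (f = 91*1 = 91)
d(v) = 91/v
(r(1829) + 3967831)/(X + d(547)) = (-1202 + 3967831)/(-1219089 + 91/547) = 3966629/(-1219089 + 91*(1/547)) = 3966629/(-1219089 + 91/547) = 3966629/(-666841592/547) = 3966629*(-547/666841592) = -2169746063/666841592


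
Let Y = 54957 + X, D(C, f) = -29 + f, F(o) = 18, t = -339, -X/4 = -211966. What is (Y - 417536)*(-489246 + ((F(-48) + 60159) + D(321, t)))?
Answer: -208399334545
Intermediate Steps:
X = 847864 (X = -4*(-211966) = 847864)
Y = 902821 (Y = 54957 + 847864 = 902821)
(Y - 417536)*(-489246 + ((F(-48) + 60159) + D(321, t))) = (902821 - 417536)*(-489246 + ((18 + 60159) + (-29 - 339))) = 485285*(-489246 + (60177 - 368)) = 485285*(-489246 + 59809) = 485285*(-429437) = -208399334545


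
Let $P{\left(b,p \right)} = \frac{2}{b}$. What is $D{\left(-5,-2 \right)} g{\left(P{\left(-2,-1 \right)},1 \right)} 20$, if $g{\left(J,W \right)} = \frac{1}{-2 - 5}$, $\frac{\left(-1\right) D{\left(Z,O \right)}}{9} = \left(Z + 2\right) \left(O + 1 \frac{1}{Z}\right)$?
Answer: $\frac{1188}{7} \approx 169.71$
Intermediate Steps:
$D{\left(Z,O \right)} = - 9 \left(2 + Z\right) \left(O + \frac{1}{Z}\right)$ ($D{\left(Z,O \right)} = - 9 \left(Z + 2\right) \left(O + 1 \frac{1}{Z}\right) = - 9 \left(2 + Z\right) \left(O + \frac{1}{Z}\right)$)
$g{\left(J,W \right)} = - \frac{1}{7}$ ($g{\left(J,W \right)} = \frac{1}{-7} = - \frac{1}{7}$)
$D{\left(-5,-2 \right)} g{\left(P{\left(-2,-1 \right)},1 \right)} 20 = \left(-9 - -36 - \frac{18}{-5} - \left(-18\right) \left(-5\right)\right) \left(- \frac{1}{7}\right) 20 = \left(-9 + 36 - - \frac{18}{5} - 90\right) \left(- \frac{1}{7}\right) 20 = \left(-9 + 36 + \frac{18}{5} - 90\right) \left(- \frac{1}{7}\right) 20 = \left(- \frac{297}{5}\right) \left(- \frac{1}{7}\right) 20 = \frac{297}{35} \cdot 20 = \frac{1188}{7}$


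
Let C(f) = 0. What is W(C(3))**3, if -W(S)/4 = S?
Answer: 0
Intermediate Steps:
W(S) = -4*S
W(C(3))**3 = (-4*0)**3 = 0**3 = 0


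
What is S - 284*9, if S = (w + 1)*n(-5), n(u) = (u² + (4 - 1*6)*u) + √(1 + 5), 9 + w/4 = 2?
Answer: -3501 - 27*√6 ≈ -3567.1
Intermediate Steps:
w = -28 (w = -36 + 4*2 = -36 + 8 = -28)
n(u) = √6 + u² - 2*u (n(u) = (u² + (4 - 6)*u) + √6 = (u² - 2*u) + √6 = √6 + u² - 2*u)
S = -945 - 27*√6 (S = (-28 + 1)*(√6 + (-5)² - 2*(-5)) = -27*(√6 + 25 + 10) = -27*(35 + √6) = -945 - 27*√6 ≈ -1011.1)
S - 284*9 = (-945 - 27*√6) - 284*9 = (-945 - 27*√6) - 142*18 = (-945 - 27*√6) - 2556 = -3501 - 27*√6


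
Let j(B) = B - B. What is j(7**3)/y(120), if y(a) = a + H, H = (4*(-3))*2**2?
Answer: 0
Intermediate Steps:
j(B) = 0
H = -48 (H = -12*4 = -48)
y(a) = -48 + a (y(a) = a - 48 = -48 + a)
j(7**3)/y(120) = 0/(-48 + 120) = 0/72 = 0*(1/72) = 0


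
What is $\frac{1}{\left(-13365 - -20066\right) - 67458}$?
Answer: $- \frac{1}{60757} \approx -1.6459 \cdot 10^{-5}$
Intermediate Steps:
$\frac{1}{\left(-13365 - -20066\right) - 67458} = \frac{1}{\left(-13365 + 20066\right) - 67458} = \frac{1}{6701 - 67458} = \frac{1}{-60757} = - \frac{1}{60757}$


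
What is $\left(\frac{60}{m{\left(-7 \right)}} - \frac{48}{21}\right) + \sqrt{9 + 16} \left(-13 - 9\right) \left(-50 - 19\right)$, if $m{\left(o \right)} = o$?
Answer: $\frac{53054}{7} \approx 7579.1$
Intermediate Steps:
$\left(\frac{60}{m{\left(-7 \right)}} - \frac{48}{21}\right) + \sqrt{9 + 16} \left(-13 - 9\right) \left(-50 - 19\right) = \left(\frac{60}{-7} - \frac{48}{21}\right) + \sqrt{9 + 16} \left(-13 - 9\right) \left(-50 - 19\right) = \left(60 \left(- \frac{1}{7}\right) - \frac{16}{7}\right) + \sqrt{25} \left(\left(-22\right) \left(-69\right)\right) = \left(- \frac{60}{7} - \frac{16}{7}\right) + 5 \cdot 1518 = - \frac{76}{7} + 7590 = \frac{53054}{7}$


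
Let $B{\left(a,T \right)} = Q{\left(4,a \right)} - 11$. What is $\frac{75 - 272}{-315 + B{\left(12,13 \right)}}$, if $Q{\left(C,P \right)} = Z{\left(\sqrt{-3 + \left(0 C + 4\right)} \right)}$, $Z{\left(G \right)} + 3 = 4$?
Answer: $\frac{197}{325} \approx 0.60615$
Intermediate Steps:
$Z{\left(G \right)} = 1$ ($Z{\left(G \right)} = -3 + 4 = 1$)
$Q{\left(C,P \right)} = 1$
$B{\left(a,T \right)} = -10$ ($B{\left(a,T \right)} = 1 - 11 = -10$)
$\frac{75 - 272}{-315 + B{\left(12,13 \right)}} = \frac{75 - 272}{-315 - 10} = \frac{75 - 272}{-325} = \left(-197\right) \left(- \frac{1}{325}\right) = \frac{197}{325}$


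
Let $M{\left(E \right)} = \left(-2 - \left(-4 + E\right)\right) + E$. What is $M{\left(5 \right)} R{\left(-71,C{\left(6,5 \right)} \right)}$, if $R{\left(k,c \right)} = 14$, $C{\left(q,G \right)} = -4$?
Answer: $28$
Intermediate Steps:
$M{\left(E \right)} = 2$ ($M{\left(E \right)} = \left(2 - E\right) + E = 2$)
$M{\left(5 \right)} R{\left(-71,C{\left(6,5 \right)} \right)} = 2 \cdot 14 = 28$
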